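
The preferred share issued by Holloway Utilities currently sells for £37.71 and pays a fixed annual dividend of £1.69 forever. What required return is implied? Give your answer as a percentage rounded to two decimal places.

4.48%

P = C/r ⇒ r = C/P = £1.69/£37.71 = 0.044816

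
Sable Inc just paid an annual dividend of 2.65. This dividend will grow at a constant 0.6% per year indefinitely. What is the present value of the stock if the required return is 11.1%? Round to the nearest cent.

D₁ = D₀ × (1 + g) = 2.65 × 1.006 = 2.6659
Growing perpetuity: P = D₁ / (r − g) = 2.6659 / (0.111 − 0.006) = 25.39

25.39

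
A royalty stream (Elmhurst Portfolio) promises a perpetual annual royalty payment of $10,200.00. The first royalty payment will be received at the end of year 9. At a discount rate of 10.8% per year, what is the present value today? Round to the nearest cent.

Value at end of year 8: C / r = $10,200.00 / 0.108 = $94,444.4444
Discount to today: PV = $94,444.4444 / (1 + 0.108)^8 = $94,444.4444 / 2.271528 = $41,577.50

$41577.50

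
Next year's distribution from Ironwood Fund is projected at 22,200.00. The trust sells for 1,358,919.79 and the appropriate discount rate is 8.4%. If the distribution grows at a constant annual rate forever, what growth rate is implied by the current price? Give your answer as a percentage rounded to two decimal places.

P = D₁/(r−g) ⇒ g = r − D₁/P = 0.084 − 22,200.00/1,358,919.79 = 0.067663

6.77%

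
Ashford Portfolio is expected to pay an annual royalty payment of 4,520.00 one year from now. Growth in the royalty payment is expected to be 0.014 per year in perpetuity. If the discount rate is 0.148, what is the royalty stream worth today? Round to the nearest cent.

Growing perpetuity: P = D₁ / (r − g) = 4,520.0000 / (0.148 − 0.014) = 33,731.34

33731.34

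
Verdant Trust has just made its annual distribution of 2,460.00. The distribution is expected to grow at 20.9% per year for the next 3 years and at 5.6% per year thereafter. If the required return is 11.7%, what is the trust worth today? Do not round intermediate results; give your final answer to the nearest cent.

D_1 = 2974.14000
D_2 = 3595.73526
D_3 = 4347.24393
Terminal value at year 3: TV = D_3×(1+g_2)/(r−g_2) = 4590.68959/0.061 = 75257.20638
P_0 = D_1/(1+r)^1 + D_2/(1+r)^2 + D_3/(1+r)^3 + TV/(1+r)^3
    = 2662.61415 + 2881.91629 + 3119.28093 + 53999.35514 = 62663.16651

62663.17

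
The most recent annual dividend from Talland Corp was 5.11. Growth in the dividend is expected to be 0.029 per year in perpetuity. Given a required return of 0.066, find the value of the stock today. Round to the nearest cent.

D₁ = D₀ × (1 + g) = 5.11 × 1.029 = 5.2582
Growing perpetuity: P = D₁ / (r − g) = 5.2582 / (0.066 − 0.029) = 142.11

142.11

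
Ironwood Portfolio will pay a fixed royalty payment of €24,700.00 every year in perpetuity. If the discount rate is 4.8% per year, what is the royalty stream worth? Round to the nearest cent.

€514583.33

Level perpetuity: PV = C / r = €24,700.00 / 0.048 = €514,583.33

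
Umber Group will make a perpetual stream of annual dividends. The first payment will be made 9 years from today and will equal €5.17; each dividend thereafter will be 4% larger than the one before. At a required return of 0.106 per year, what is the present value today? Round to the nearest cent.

Value at end of year 8: C₁ / (r − g) = €5.17 / (0.106 − 0.04) = €78.3333
Discount to today: PV = €78.3333 / (1 + 0.106)^8 = €78.3333 / 2.238933 = €34.99

€34.99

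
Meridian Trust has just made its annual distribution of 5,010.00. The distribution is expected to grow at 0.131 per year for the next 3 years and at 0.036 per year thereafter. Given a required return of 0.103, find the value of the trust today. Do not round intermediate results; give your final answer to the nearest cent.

D_1 = 5666.31000
D_2 = 6408.59661
D_3 = 7248.12277
Terminal value at year 3: TV = D_3×(1+g_2)/(r−g_2) = 7509.05519/0.067 = 112075.45053
P_0 = D_1/(1+r)^1 + D_2/(1+r)^2 + D_3/(1+r)^3 + TV/(1+r)^3
    = 5137.18042 + 5267.58935 + 5401.30875 + 83518.74428 = 99324.82280

99324.82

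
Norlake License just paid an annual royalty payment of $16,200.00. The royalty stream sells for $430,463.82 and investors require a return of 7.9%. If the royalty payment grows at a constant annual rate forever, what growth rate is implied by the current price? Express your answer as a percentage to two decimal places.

3.99%

P = D₀(1+g)/(r−g) ⇒ P(r−g) = D₀(1+g) ⇒ g(P+D₀) = P·r − D₀
g = (P·r − D₀)/(P + D₀) = ($430,463.82×0.079 − $16,200.00) / ($430,463.82 + $16,200.00) = 0.039866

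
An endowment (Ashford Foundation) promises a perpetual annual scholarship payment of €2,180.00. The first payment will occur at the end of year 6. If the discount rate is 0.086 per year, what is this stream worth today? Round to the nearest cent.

€16780.66

Value at end of year 5: C / r = €2,180.00 / 0.086 = €25,348.8372
Discount to today: PV = €25,348.8372 / (1 + 0.086)^5 = €25,348.8372 / 1.510599 = €16,780.66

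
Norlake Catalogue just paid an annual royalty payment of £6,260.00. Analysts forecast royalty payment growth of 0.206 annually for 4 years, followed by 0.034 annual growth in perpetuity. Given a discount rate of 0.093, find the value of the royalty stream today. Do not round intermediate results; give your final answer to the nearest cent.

D_1 = 7549.56000
D_2 = 9104.76936
D_3 = 10980.35185
D_4 = 13242.30433
Terminal value at year 4: TV = D_4×(1+g_2)/(r−g_2) = 13692.54268/0.059 = 232076.99451
P_0 = D_1/(1+r)^1 + D_2/(1+r)^2 + D_3/(1+r)^3 + D_4/(1+r)^4 + TV/(1+r)^4
    = 6907.19122 + 7621.29241 + 8409.22109 + 9278.60991 + 162611.57031 = 194827.88494

£194827.88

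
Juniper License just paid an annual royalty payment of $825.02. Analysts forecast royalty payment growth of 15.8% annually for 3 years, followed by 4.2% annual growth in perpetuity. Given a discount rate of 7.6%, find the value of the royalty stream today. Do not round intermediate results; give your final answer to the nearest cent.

$34388.63

D_1 = 955.37316
D_2 = 1106.32212
D_3 = 1281.12101
Terminal value at year 3: TV = D_3×(1+g_2)/(r−g_2) = 1334.92810/0.034 = 39262.59108
P_0 = D_1/(1+r)^1 + D_2/(1+r)^2 + D_3/(1+r)^3 + TV/(1+r)^3
    = 887.89327 + 955.55800 + 1028.37933 + 31516.80197 = 34388.63257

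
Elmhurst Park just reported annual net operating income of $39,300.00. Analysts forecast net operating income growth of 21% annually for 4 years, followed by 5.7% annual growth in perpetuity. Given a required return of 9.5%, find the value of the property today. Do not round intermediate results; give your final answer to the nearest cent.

$1832971.06

D_1 = 47553.00000
D_2 = 57539.13000
D_3 = 69622.34730
D_4 = 84243.04023
Terminal value at year 4: TV = D_4×(1+g_2)/(r−g_2) = 89044.89353/0.038 = 2343286.67174
P_0 = D_1/(1+r)^1 + D_2/(1+r)^2 + D_3/(1+r)^3 + D_4/(1+r)^4 + TV/(1+r)^4
    = 43427.39726 + 47988.26547 + 53028.12896 + 58597.29319 + 1629929.97113 = 1832971.05601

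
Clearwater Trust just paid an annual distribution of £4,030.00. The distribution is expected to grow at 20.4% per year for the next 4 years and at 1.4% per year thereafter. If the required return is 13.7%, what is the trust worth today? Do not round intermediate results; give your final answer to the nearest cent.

£60412.47

D_1 = 4852.12000
D_2 = 5841.95248
D_3 = 7033.71079
D_4 = 8468.58779
Terminal value at year 4: TV = D_4×(1+g_2)/(r−g_2) = 8587.14802/0.123 = 69814.21151
P_0 = D_1/(1+r)^1 + D_2/(1+r)^2 + D_3/(1+r)^3 + D_4/(1+r)^4 + TV/(1+r)^4
    = 4267.47581 + 4518.94536 + 4785.23326 + 5067.21271 + 41773.60719 = 60412.47434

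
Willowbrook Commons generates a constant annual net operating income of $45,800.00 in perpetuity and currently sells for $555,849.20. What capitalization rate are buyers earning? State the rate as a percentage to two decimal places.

8.24%

P = C/r ⇒ r = C/P = $45,800.00/$555,849.20 = 0.082396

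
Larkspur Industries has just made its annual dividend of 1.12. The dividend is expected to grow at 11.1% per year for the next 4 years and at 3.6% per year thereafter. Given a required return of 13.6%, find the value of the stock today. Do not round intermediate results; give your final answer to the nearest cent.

D_1 = 1.24432
D_2 = 1.38244
D_3 = 1.53589
D_4 = 1.70637
Terminal value at year 4: TV = D_4×(1+g_2)/(r−g_2) = 1.76780/0.1 = 17.67804
P_0 = D_1/(1+r)^1 + D_2/(1+r)^2 + D_3/(1+r)^3 + D_4/(1+r)^4 + TV/(1+r)^4
    = 1.09535 + 1.07125 + 1.04767 + 1.02462 + 10.61502 = 14.85390

14.85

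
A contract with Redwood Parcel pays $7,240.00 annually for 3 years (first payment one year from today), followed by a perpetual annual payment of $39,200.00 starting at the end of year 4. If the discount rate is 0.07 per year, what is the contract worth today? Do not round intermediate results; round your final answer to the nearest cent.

PV of 3-year annuity: $7,240.00 × [1 − (1+0.07)^−3] / 0.07 = 19000.04816
Perpetuity value at year 3: $39,200.00 / 0.07 = 560000.00000
PV of perpetuity: 560000.00000 / (1+0.07)^3 = 457126.81106
Total PV = 19000.04816 + 457126.81106 = 476126.85922

$476126.86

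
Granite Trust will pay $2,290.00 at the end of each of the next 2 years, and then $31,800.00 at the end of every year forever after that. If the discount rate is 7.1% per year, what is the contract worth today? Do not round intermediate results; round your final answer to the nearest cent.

$394606.57

PV of 2-year annuity: $2,290.00 × [1 − (1+0.071)^−2] / 0.071 = 4134.62989
Perpetuity value at year 2: $31,800.00 / 0.071 = 447887.32394
PV of perpetuity: 447887.32394 / (1+0.071)^2 = 390471.93949
Total PV = 4134.62989 + 390471.93949 = 394606.56938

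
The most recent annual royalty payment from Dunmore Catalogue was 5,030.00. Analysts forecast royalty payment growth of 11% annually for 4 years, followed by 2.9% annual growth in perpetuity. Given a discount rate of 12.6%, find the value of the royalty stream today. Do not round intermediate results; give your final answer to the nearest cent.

D_1 = 5583.30000
D_2 = 6197.46300
D_3 = 6879.18393
D_4 = 7635.89416
Terminal value at year 4: TV = D_4×(1+g_2)/(r−g_2) = 7857.33509/0.097 = 81003.45457
P_0 = D_1/(1+r)^1 + D_2/(1+r)^2 + D_3/(1+r)^3 + D_4/(1+r)^4 + TV/(1+r)^4
    = 4958.52575 + 4888.06713 + 4818.60969 + 4750.13922 + 50390.65211 = 69805.99390

69805.99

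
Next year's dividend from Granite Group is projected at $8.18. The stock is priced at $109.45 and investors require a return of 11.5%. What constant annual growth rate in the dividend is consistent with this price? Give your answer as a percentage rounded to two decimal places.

4.03%

P = D₁/(r−g) ⇒ g = r − D₁/P = 0.115 − $8.18/$109.45 = 0.040263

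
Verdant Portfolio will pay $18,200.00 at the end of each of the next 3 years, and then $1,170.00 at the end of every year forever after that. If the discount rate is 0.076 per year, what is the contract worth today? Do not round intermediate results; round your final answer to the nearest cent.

PV of 3-year annuity: $18,200.00 × [1 − (1+0.076)^−3] / 0.076 = 47243.76576
Perpetuity value at year 3: $1,170.00 / 0.076 = 15394.73684
PV of perpetuity: 15394.73684 / (1+0.076)^3 = 12357.63761
Total PV = 47243.76576 + 12357.63761 = 59601.40337

$59601.40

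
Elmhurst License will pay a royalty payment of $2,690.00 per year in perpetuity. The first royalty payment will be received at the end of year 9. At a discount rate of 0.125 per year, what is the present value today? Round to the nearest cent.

$8387.30

Value at end of year 8: C / r = $2,690.00 / 0.125 = $21,520.0000
Discount to today: PV = $21,520.0000 / (1 + 0.125)^8 = $21,520.0000 / 2.565785 = $8,387.30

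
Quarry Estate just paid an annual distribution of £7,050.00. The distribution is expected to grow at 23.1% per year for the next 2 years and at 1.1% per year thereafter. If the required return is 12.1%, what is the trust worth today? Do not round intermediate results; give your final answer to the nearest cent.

D_1 = 8678.55000
D_2 = 10683.29505
Terminal value at year 2: TV = D_2×(1+g_2)/(r−g_2) = 10800.81130/0.11 = 98189.19360
P_0 = D_1/(1+r)^1 + D_2/(1+r)^2 + TV/(1+r)^2
    = 7741.79304 + 8501.46943 + 78136.23270 = 94379.49517

£94379.50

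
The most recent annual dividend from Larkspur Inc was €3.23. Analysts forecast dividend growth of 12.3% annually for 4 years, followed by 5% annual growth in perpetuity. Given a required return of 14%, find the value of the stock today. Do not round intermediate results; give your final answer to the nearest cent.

D_1 = 3.62729
D_2 = 4.07345
D_3 = 4.57448
D_4 = 5.13714
Terminal value at year 4: TV = D_4×(1+g_2)/(r−g_2) = 5.39400/0.09 = 59.93332
P_0 = D_1/(1+r)^1 + D_2/(1+r)^2 + D_3/(1+r)^3 + D_4/(1+r)^4 + TV/(1+r)^4
    = 3.18183 + 3.13438 + 3.08764 + 3.04160 + 35.48534 = 47.93080

€47.93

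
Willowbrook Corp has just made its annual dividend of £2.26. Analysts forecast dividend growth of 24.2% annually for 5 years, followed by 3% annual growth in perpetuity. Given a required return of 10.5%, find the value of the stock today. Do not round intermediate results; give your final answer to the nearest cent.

D_1 = 2.80692
D_2 = 3.48619
D_3 = 4.32985
D_4 = 5.37768
D_5 = 6.67908
Terminal value at year 5: TV = D_5×(1+g_2)/(r−g_2) = 6.87945/0.075 = 91.72598
P_0 = D_1/(1+r)^1 + D_2/(1+r)^2 + D_3/(1+r)^3 + D_4/(1+r)^4 + D_5/(1+r)^5 + TV/(1+r)^5
    = 2.54020 + 2.85514 + 3.20912 + 3.60700 + 4.05420 + 55.67766 = 71.94332

£71.94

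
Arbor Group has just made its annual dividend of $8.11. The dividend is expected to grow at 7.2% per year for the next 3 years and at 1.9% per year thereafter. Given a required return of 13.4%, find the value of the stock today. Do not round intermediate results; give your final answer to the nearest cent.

$82.47

D_1 = 8.69392
D_2 = 9.31988
D_3 = 9.99091
Terminal value at year 3: TV = D_3×(1+g_2)/(r−g_2) = 10.18074/0.115 = 88.52818
P_0 = D_1/(1+r)^1 + D_2/(1+r)^2 + D_3/(1+r)^3 + TV/(1+r)^3
    = 7.66660 + 7.24743 + 6.85119 + 60.70751 = 82.47273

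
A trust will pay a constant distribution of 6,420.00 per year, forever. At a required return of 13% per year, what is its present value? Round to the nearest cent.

49384.62

Level perpetuity: PV = C / r = 6,420.00 / 0.13 = 49,384.62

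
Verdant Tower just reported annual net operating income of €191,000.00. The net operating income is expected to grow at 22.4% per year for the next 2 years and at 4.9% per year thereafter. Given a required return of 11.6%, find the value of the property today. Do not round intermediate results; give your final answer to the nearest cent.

D_1 = 233784.00000
D_2 = 286151.61600
Terminal value at year 2: TV = D_2×(1+g_2)/(r−g_2) = 300173.04518/0.067 = 4480194.70424
P_0 = D_1/(1+r)^1 + D_2/(1+r)^2 + TV/(1+r)^2
    = 209483.87097 + 229756.50364 + 3597232.42269 = 4036472.79730

€4036472.80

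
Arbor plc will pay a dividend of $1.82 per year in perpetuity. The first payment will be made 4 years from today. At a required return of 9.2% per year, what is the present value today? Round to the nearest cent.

$15.19

Value at end of year 3: C / r = $1.82 / 0.092 = $19.7826
Discount to today: PV = $19.7826 / (1 + 0.092)^3 = $19.7826 / 1.302171 = $15.19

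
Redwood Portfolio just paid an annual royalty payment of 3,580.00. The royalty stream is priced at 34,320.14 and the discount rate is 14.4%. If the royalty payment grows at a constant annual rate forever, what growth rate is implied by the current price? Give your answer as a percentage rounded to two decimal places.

3.59%

P = D₀(1+g)/(r−g) ⇒ P(r−g) = D₀(1+g) ⇒ g(P+D₀) = P·r − D₀
g = (P·r − D₀)/(P + D₀) = (34,320.14×0.144 − 3,580.00) / (34,320.14 + 3,580.00) = 0.035939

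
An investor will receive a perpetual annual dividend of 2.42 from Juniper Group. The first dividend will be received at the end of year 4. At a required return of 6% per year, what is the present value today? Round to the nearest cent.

33.86

Value at end of year 3: C / r = 2.42 / 0.06 = 40.3333
Discount to today: PV = 40.3333 / (1 + 0.06)^3 = 40.3333 / 1.191016 = 33.86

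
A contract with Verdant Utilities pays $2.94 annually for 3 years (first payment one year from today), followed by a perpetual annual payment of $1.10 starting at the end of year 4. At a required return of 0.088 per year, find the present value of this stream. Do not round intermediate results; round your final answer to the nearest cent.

$17.17

PV of 3-year annuity: $2.94 × [1 − (1+0.088)^−3] / 0.088 = 7.46861
Perpetuity value at year 3: $1.10 / 0.088 = 12.50000
PV of perpetuity: 12.50000 / (1+0.088)^3 = 9.70562
Total PV = 7.46861 + 9.70562 = 17.17423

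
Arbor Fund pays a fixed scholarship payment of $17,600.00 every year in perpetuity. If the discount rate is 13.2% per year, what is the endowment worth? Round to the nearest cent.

$133333.33

Level perpetuity: PV = C / r = $17,600.00 / 0.132 = $133,333.33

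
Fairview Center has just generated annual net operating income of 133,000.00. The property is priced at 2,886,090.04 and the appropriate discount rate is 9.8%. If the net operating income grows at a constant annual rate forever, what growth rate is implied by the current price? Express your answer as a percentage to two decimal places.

4.96%

P = D₀(1+g)/(r−g) ⇒ P(r−g) = D₀(1+g) ⇒ g(P+D₀) = P·r − D₀
g = (P·r − D₀)/(P + D₀) = (2,886,090.04×0.098 − 133,000.00) / (2,886,090.04 + 133,000.00) = 0.049630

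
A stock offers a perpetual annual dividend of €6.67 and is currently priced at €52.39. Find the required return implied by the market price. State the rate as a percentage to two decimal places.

P = C/r ⇒ r = C/P = €6.67/€52.39 = 0.127314

12.73%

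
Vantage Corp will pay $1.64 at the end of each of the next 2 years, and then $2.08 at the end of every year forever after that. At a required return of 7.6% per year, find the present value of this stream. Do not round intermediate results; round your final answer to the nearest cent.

$26.58

PV of 2-year annuity: $1.64 × [1 − (1+0.076)^−2] / 0.076 = 2.94067
Perpetuity value at year 2: $2.08 / 0.076 = 27.36842
PV of perpetuity: 27.36842 / (1+0.076)^2 = 23.63879
Total PV = 2.94067 + 23.63879 = 26.57946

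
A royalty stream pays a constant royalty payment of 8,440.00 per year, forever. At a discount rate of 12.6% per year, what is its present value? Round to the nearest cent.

66984.13

Level perpetuity: PV = C / r = 8,440.00 / 0.126 = 66,984.13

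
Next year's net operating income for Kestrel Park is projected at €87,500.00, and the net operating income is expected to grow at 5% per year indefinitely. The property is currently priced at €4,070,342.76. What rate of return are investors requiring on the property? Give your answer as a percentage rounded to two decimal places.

P = D₁/(r − g) ⇒ r = D₁/P + g = €87,500.0000/€4,070,342.76 + 0.05 = 0.021497 + 0.05 = 0.071497

7.15%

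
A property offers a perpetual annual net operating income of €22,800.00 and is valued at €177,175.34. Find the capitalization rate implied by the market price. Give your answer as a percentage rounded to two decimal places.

P = C/r ⇒ r = C/P = €22,800.00/€177,175.34 = 0.128686

12.87%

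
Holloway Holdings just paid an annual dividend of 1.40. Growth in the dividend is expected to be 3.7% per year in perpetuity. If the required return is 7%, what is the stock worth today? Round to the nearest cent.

43.99

D₁ = D₀ × (1 + g) = 1.40 × 1.037 = 1.4518
Growing perpetuity: P = D₁ / (r − g) = 1.4518 / (0.07 − 0.037) = 43.99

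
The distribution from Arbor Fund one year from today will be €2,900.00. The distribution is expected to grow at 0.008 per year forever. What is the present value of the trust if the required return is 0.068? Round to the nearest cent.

€48333.33

Growing perpetuity: P = D₁ / (r − g) = €2,900.0000 / (0.068 − 0.008) = €48,333.33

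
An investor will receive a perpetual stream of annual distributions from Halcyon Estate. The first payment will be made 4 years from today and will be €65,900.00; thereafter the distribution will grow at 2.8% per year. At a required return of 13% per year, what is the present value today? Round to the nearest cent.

Value at end of year 3: C₁ / (r − g) = €65,900.00 / (0.13 − 0.028) = €646,078.4314
Discount to today: PV = €646,078.4314 / (1 + 0.13)^3 = €646,078.4314 / 1.442897 = €447,764.76

€447764.76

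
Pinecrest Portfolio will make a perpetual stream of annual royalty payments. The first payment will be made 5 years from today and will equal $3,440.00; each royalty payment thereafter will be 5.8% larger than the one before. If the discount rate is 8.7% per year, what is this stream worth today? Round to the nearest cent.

$84965.43

Value at end of year 4: C₁ / (r − g) = $3,440.00 / (0.087 − 0.058) = $118,620.6897
Discount to today: PV = $118,620.6897 / (1 + 0.087)^4 = $118,620.6897 / 1.396105 = $84,965.43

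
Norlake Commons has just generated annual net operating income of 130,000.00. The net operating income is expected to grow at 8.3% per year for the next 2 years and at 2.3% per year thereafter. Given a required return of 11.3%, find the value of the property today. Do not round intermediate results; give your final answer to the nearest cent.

1648663.97

D_1 = 140790.00000
D_2 = 152475.57000
Terminal value at year 2: TV = D_2×(1+g_2)/(r−g_2) = 155982.50811/0.09 = 1733138.97900
P_0 = D_1/(1+r)^1 + D_2/(1+r)^2 + TV/(1+r)^2
    = 126495.95687 + 123086.36235 + 1399081.65203 = 1648663.97125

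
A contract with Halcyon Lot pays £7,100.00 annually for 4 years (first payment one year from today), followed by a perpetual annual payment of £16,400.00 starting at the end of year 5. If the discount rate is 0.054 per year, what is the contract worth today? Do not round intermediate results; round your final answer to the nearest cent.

PV of 4-year annuity: £7,100.00 × [1 − (1+0.054)^−4] / 0.054 = 24944.06883
Perpetuity value at year 4: £16,400.00 / 0.054 = 303703.70370
PV of perpetuity: 303703.70370 / (1+0.054)^4 = 246086.41796
Total PV = 24944.06883 + 246086.41796 = 271030.48679

£271030.49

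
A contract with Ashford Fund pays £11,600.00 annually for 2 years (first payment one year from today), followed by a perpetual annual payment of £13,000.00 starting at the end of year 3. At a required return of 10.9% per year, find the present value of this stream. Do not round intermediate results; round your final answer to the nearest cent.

PV of 2-year annuity: £11,600.00 × [1 − (1+0.109)^−2] / 0.109 = 19891.68058
Perpetuity value at year 2: £13,000.00 / 0.109 = 119266.05505
PV of perpetuity: 119266.05505 / (1+0.109)^2 = 96973.65440
Total PV = 19891.68058 + 96973.65440 = 116865.33498

£116865.33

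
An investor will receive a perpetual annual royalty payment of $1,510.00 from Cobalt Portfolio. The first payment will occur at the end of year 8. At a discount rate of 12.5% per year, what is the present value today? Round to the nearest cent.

Value at end of year 7: C / r = $1,510.00 / 0.125 = $12,080.0000
Discount to today: PV = $12,080.0000 / (1 + 0.125)^7 = $12,080.0000 / 2.280697 = $5,296.63

$5296.63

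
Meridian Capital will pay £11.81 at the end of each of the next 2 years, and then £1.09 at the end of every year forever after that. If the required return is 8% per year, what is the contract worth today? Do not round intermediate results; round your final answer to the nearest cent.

PV of 2-year annuity: £11.81 × [1 − (1+0.08)^−2] / 0.08 = 21.06036
Perpetuity value at year 2: £1.09 / 0.08 = 13.62500
PV of perpetuity: 13.62500 / (1+0.08)^2 = 11.68124
Total PV = 21.06036 + 11.68124 = 32.74160

£32.74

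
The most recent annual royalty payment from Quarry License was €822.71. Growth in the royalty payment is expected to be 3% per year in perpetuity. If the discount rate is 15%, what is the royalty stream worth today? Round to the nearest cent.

D₁ = D₀ × (1 + g) = €822.71 × 1.03 = €847.3913
Growing perpetuity: P = D₁ / (r − g) = €847.3913 / (0.15 − 0.03) = €7,061.59

€7061.59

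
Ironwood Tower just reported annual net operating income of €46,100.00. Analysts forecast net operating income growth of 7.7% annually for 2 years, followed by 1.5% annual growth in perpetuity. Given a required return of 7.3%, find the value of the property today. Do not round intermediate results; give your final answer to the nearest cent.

€905492.33

D_1 = 49649.70000
D_2 = 53472.72690
Terminal value at year 2: TV = D_2×(1+g_2)/(r−g_2) = 54274.81780/0.058 = 935772.72075
P_0 = D_1/(1+r)^1 + D_2/(1+r)^2 + TV/(1+r)^2
    = 46271.85461 + 46444.34988 + 812776.12285 = 905492.32735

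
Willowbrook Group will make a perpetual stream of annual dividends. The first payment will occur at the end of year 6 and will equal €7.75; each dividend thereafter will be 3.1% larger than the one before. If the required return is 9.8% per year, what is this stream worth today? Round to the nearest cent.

€72.48

Value at end of year 5: C₁ / (r − g) = €7.75 / (0.098 − 0.031) = €115.6716
Discount to today: PV = €115.6716 / (1 + 0.098)^5 = €115.6716 / 1.595922 = €72.48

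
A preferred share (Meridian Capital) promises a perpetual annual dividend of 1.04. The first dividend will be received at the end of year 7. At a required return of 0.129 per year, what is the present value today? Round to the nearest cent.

Value at end of year 6: C / r = 1.04 / 0.129 = 8.0620
Discount to today: PV = 8.0620 / (1 + 0.129)^6 = 8.0620 / 2.070922 = 3.89

3.89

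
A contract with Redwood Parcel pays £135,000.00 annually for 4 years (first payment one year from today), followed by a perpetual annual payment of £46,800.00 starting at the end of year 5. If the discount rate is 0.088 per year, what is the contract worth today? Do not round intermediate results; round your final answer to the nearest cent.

PV of 4-year annuity: £135,000.00 × [1 − (1+0.088)^−4] / 0.088 = 439289.07854
Perpetuity value at year 4: £46,800.00 / 0.088 = 531818.18182
PV of perpetuity: 531818.18182 / (1+0.088)^4 = 379531.30126
Total PV = 439289.07854 + 379531.30126 = 818820.37980

£818820.38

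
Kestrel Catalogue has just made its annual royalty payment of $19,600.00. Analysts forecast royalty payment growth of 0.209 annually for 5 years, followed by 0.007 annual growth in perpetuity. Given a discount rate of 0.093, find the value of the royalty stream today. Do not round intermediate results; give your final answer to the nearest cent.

D_1 = 23696.40000
D_2 = 28648.94760
D_3 = 34636.57765
D_4 = 41875.62238
D_5 = 50627.62745
Terminal value at year 5: TV = D_5×(1+g_2)/(r−g_2) = 50982.02085/0.086 = 592814.19588
P_0 = D_1/(1+r)^1 + D_2/(1+r)^2 + D_3/(1+r)^3 + D_4/(1+r)^4 + D_5/(1+r)^5 + TV/(1+r)^5
    = 21680.14639 + 23981.05854 + 26526.16630 + 29341.38615 + 32455.38505 + 380029.91560 = 514014.05803

$514014.06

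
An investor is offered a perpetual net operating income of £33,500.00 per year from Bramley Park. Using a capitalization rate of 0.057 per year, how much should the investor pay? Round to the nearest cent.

Level perpetuity: PV = C / r = £33,500.00 / 0.057 = £587,719.30

£587719.30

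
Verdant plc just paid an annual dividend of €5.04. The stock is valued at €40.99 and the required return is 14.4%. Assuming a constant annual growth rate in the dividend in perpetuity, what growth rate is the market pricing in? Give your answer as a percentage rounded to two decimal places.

P = D₀(1+g)/(r−g) ⇒ P(r−g) = D₀(1+g) ⇒ g(P+D₀) = P·r − D₀
g = (P·r − D₀)/(P + D₀) = (€40.99×0.144 − €5.04) / (€40.99 + €5.04) = 0.018739

1.87%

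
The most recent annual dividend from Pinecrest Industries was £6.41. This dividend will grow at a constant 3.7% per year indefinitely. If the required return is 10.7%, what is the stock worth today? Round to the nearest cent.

£94.96

D₁ = D₀ × (1 + g) = £6.41 × 1.037 = £6.6472
Growing perpetuity: P = D₁ / (r − g) = £6.6472 / (0.107 − 0.037) = £94.96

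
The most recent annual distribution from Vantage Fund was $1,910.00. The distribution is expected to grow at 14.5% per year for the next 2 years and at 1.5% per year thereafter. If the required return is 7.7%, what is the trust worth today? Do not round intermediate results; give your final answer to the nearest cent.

$39531.08

D_1 = 2186.95000
D_2 = 2504.05775
Terminal value at year 2: TV = D_2×(1+g_2)/(r−g_2) = 2541.61862/0.062 = 40993.84865
P_0 = D_1/(1+r)^1 + D_2/(1+r)^2 + TV/(1+r)^2
    = 2030.59424 + 2158.80261 + 35341.68785 = 39531.08470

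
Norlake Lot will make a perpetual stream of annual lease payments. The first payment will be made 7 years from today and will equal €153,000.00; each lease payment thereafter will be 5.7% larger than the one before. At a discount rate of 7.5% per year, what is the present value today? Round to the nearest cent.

Value at end of year 6: C₁ / (r − g) = €153,000.00 / (0.075 − 0.057) = €8,500,000.0000
Discount to today: PV = €8,500,000.0000 / (1 + 0.075)^6 = €8,500,000.0000 / 1.543302 = €5,507,672.91

€5507672.91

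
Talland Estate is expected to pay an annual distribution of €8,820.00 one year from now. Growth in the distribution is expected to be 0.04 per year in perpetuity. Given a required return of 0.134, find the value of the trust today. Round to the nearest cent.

Growing perpetuity: P = D₁ / (r − g) = €8,820.0000 / (0.134 − 0.04) = €93,829.79

€93829.79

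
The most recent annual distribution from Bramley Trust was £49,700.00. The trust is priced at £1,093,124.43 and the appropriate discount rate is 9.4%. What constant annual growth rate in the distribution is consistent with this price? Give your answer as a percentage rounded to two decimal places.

P = D₀(1+g)/(r−g) ⇒ P(r−g) = D₀(1+g) ⇒ g(P+D₀) = P·r − D₀
g = (P·r − D₀)/(P + D₀) = (£1,093,124.43×0.094 − £49,700.00) / (£1,093,124.43 + £49,700.00) = 0.046423

4.64%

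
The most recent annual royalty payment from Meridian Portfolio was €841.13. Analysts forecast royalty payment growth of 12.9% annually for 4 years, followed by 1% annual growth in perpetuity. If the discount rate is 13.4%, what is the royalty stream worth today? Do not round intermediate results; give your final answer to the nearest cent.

€10058.70

D_1 = 949.63577
D_2 = 1072.13878
D_3 = 1210.44469
D_4 = 1366.59205
Terminal value at year 4: TV = D_4×(1+g_2)/(r−g_2) = 1380.25797/0.124 = 11131.11268
P_0 = D_1/(1+r)^1 + D_2/(1+r)^2 + D_3/(1+r)^3 + D_4/(1+r)^4 + TV/(1+r)^4
    = 837.42131 + 833.72898 + 830.05293 + 826.39308 + 6731.10493 = 10058.70124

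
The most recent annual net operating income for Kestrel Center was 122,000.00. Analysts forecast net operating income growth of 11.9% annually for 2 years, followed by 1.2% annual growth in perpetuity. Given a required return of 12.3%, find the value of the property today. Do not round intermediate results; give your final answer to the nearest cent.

1347076.60

D_1 = 136518.00000
D_2 = 152763.64200
Terminal value at year 2: TV = D_2×(1+g_2)/(r−g_2) = 154596.80570/0.111 = 1392764.01535
P_0 = D_1/(1+r)^1 + D_2/(1+r)^2 + TV/(1+r)^2
    = 121565.44969 + 121132.44720 + 1104378.70777 = 1347076.60465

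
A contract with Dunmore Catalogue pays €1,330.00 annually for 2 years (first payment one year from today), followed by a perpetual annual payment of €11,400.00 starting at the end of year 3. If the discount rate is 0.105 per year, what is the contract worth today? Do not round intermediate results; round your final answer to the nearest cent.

PV of 2-year annuity: €1,330.00 × [1 − (1+0.105)^−2] / 0.105 = 2292.86870
Perpetuity value at year 2: €11,400.00 / 0.105 = 108571.42857
PV of perpetuity: 108571.42857 / (1+0.105)^2 = 88918.26832
Total PV = 2292.86870 + 88918.26832 = 91211.13701

€91211.14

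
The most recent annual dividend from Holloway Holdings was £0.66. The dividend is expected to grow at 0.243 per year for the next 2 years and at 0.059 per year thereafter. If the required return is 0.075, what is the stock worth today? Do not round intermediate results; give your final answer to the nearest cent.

D_1 = 0.82038
D_2 = 1.01973
Terminal value at year 2: TV = D_2×(1+g_2)/(r−g_2) = 1.07990/0.016 = 67.49353
P_0 = D_1/(1+r)^1 + D_2/(1+r)^2 + TV/(1+r)^2
    = 0.76314 + 0.88241 + 58.40436 = 60.04991

£60.05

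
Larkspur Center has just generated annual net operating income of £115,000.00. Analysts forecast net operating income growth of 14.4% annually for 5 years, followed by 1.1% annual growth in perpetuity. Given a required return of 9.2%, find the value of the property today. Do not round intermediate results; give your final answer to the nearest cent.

£2473808.58

D_1 = 131560.00000
D_2 = 150504.64000
D_3 = 172177.30816
D_4 = 196970.84054
D_5 = 225334.64157
Terminal value at year 5: TV = D_5×(1+g_2)/(r−g_2) = 227813.32263/0.081 = 2812510.15592
P_0 = D_1/(1+r)^1 + D_2/(1+r)^2 + D_3/(1+r)^3 + D_4/(1+r)^4 + D_5/(1+r)^5 + TV/(1+r)^5
    = 120476.19048 + 126213.15193 + 132223.30202 + 138519.64973 + 145115.82353 + 1811260.46408 = 2473808.58176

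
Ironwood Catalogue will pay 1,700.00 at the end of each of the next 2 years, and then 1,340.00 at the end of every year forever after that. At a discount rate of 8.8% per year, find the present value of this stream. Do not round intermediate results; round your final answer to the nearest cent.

15862.27

PV of 2-year annuity: 1,700.00 × [1 − (1+0.088)^−2] / 0.088 = 2998.62132
Perpetuity value at year 2: 1,340.00 / 0.088 = 15227.27273
PV of perpetuity: 15227.27273 / (1+0.088)^2 = 12863.65357
Total PV = 2998.62132 + 12863.65357 = 15862.27489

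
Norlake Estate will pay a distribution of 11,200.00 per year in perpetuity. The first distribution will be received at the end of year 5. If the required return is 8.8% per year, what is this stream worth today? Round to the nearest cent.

90828.00

Value at end of year 4: C / r = 11,200.00 / 0.088 = 127,272.7273
Discount to today: PV = 127,272.7273 / (1 + 0.088)^4 = 127,272.7273 / 1.401250 = 90,828.00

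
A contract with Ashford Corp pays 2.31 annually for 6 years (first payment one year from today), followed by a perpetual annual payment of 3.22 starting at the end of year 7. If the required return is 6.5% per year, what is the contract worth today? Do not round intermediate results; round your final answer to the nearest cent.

45.13

PV of 6-year annuity: 2.31 × [1 − (1+0.065)^−6] / 0.065 = 11.18274
Perpetuity value at year 6: 3.22 / 0.065 = 49.53846
PV of perpetuity: 49.53846 / (1+0.065)^6 = 33.95040
Total PV = 11.18274 + 33.95040 = 45.13314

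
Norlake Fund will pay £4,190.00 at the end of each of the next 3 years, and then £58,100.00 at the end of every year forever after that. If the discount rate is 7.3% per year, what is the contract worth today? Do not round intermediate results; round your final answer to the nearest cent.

£655185.42

PV of 3-year annuity: £4,190.00 × [1 − (1+0.073)^−3] / 0.073 = 10935.89185
Perpetuity value at year 3: £58,100.00 / 0.073 = 795890.41096
PV of perpetuity: 795890.41096 / (1+0.073)^3 = 644249.52404
Total PV = 10935.89185 + 644249.52404 = 655185.41588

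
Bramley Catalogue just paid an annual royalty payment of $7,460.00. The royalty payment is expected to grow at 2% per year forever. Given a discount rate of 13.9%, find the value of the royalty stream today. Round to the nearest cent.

$63942.86

D₁ = D₀ × (1 + g) = $7,460.00 × 1.02 = $7,609.2000
Growing perpetuity: P = D₁ / (r − g) = $7,609.2000 / (0.139 − 0.02) = $63,942.86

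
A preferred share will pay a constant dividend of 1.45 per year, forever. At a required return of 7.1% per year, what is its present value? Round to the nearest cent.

Level perpetuity: PV = C / r = 1.45 / 0.071 = 20.42

20.42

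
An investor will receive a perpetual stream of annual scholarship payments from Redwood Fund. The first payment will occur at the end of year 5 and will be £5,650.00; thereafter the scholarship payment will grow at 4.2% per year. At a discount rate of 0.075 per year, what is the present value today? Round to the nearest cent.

Value at end of year 4: C₁ / (r − g) = £5,650.00 / (0.075 − 0.042) = £171,212.1212
Discount to today: PV = £171,212.1212 / (1 + 0.075)^4 = £171,212.1212 / 1.335469 = £128,203.73

£128203.73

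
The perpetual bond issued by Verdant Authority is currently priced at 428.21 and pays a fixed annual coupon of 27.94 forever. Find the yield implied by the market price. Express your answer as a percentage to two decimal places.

P = C/r ⇒ r = C/P = 27.94/428.21 = 0.065248

6.52%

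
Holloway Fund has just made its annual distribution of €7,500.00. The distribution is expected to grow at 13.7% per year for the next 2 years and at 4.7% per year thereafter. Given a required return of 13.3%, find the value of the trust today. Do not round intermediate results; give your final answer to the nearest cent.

D_1 = 8527.50000
D_2 = 9695.76750
Terminal value at year 2: TV = D_2×(1+g_2)/(r−g_2) = 10151.46857/0.086 = 118040.33224
P_0 = D_1/(1+r)^1 + D_2/(1+r)^2 + TV/(1+r)^2
    = 7526.47838 + 7553.05023 + 91953.99527 = 107033.52388

€107033.52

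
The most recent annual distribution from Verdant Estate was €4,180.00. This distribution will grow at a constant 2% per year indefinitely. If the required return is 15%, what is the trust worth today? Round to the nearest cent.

€32796.92

D₁ = D₀ × (1 + g) = €4,180.00 × 1.02 = €4,263.6000
Growing perpetuity: P = D₁ / (r − g) = €4,263.6000 / (0.15 − 0.02) = €32,796.92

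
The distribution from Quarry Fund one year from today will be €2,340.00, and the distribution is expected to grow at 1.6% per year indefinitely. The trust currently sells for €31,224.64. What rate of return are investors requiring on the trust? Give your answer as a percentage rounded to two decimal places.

P = D₁/(r − g) ⇒ r = D₁/P + g = €2,340.0000/€31,224.64 + 0.016 = 0.074941 + 0.016 = 0.090941

9.09%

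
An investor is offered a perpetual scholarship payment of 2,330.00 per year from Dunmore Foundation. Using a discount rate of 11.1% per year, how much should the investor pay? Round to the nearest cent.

20990.99

Level perpetuity: PV = C / r = 2,330.00 / 0.111 = 20,990.99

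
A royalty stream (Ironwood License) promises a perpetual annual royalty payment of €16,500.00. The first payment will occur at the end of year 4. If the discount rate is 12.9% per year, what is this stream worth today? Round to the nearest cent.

Value at end of year 3: C / r = €16,500.00 / 0.129 = €127,906.9767
Discount to today: PV = €127,906.9767 / (1 + 0.129)^3 = €127,906.9767 / 1.439070 = €88,881.71

€88881.71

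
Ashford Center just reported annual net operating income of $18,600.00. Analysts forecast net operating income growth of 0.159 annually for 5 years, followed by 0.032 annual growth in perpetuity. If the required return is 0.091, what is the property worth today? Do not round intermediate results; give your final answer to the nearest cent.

D_1 = 21557.40000
D_2 = 24985.02660
D_3 = 28957.64583
D_4 = 33561.91152
D_5 = 38898.25545
Terminal value at year 5: TV = D_5×(1+g_2)/(r−g_2) = 40142.99962/0.059 = 680389.82410
P_0 = D_1/(1+r)^1 + D_2/(1+r)^2 + D_3/(1+r)^3 + D_4/(1+r)^4 + D_5/(1+r)^5 + TV/(1+r)^5
    = 19759.30339 + 20990.86401 + 22299.18550 + 23689.05224 + 25165.54679 + 440183.80151 = 552087.75344

$552087.75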